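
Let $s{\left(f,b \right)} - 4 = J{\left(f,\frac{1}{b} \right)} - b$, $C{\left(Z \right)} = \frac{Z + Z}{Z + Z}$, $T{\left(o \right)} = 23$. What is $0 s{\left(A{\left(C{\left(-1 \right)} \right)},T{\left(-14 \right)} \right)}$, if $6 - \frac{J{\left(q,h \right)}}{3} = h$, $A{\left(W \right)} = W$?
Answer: $0$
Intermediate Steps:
$C{\left(Z \right)} = 1$ ($C{\left(Z \right)} = \frac{2 Z}{2 Z} = 2 Z \frac{1}{2 Z} = 1$)
$J{\left(q,h \right)} = 18 - 3 h$
$s{\left(f,b \right)} = 22 - b - \frac{3}{b}$ ($s{\left(f,b \right)} = 4 - \left(-18 + b + \frac{3}{b}\right) = 22 - b - \frac{3}{b}$)
$0 s{\left(A{\left(C{\left(-1 \right)} \right)},T{\left(-14 \right)} \right)} = 0 \left(22 - 23 - \frac{3}{23}\right) = 0 \left(- \frac{26}{23}\right) = 0$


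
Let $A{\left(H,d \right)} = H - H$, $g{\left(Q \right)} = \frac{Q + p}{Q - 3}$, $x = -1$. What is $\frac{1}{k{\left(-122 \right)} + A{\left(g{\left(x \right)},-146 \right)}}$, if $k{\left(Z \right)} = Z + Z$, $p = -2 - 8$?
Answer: $- \frac{1}{244} \approx -0.0040984$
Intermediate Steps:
$p = -10$ ($p = -2 - 8 = -10$)
$g{\left(Q \right)} = \frac{-10 + Q}{-3 + Q}$ ($g{\left(Q \right)} = \frac{Q - 10}{Q - 3} = \frac{-10 + Q}{-3 + Q}$)
$k{\left(Z \right)} = 2 Z$
$A{\left(H,d \right)} = 0$
$\frac{1}{k{\left(-122 \right)} + A{\left(g{\left(x \right)},-146 \right)}} = \frac{1}{2 \left(-122\right) + 0} = \frac{1}{-244 + 0} = \frac{1}{-244} = - \frac{1}{244}$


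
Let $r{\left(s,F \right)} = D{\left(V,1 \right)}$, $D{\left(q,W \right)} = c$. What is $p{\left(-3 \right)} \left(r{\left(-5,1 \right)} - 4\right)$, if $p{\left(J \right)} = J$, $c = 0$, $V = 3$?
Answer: $12$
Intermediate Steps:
$D{\left(q,W \right)} = 0$
$r{\left(s,F \right)} = 0$
$p{\left(-3 \right)} \left(r{\left(-5,1 \right)} - 4\right) = - 3 \left(0 - 4\right) = \left(-3\right) \left(-4\right) = 12$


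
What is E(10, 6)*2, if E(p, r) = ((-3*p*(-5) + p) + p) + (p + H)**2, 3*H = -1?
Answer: 4742/9 ≈ 526.89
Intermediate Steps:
H = -1/3 (H = (1/3)*(-1) = -1/3 ≈ -0.33333)
E(p, r) = (-1/3 + p)**2 + 17*p (E(p, r) = ((-3*p*(-5) + p) + p) + (p - 1/3)**2 = ((15*p + p) + p) + (-1/3 + p)**2 = (16*p + p) + (-1/3 + p)**2 = 17*p + (-1/3 + p)**2 = (-1/3 + p)**2 + 17*p)
E(10, 6)*2 = (17*10 + (-1 + 3*10)**2/9)*2 = (170 + (-1 + 30)**2/9)*2 = (170 + (1/9)*29**2)*2 = (170 + (1/9)*841)*2 = (170 + 841/9)*2 = (2371/9)*2 = 4742/9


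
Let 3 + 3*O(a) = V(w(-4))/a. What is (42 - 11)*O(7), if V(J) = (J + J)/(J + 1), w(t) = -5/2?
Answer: -1643/63 ≈ -26.079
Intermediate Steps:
w(t) = -5/2 (w(t) = -5*½ = -5/2)
V(J) = 2*J/(1 + J) (V(J) = (2*J)/(1 + J) = 2*J/(1 + J))
O(a) = -1 + 10/(9*a) (O(a) = -1 + ((2*(-5/2)/(1 - 5/2))/a)/3 = -1 + ((2*(-5/2)/(-3/2))/a)/3 = -1 + ((2*(-5/2)*(-⅔))/a)/3 = -1 + (10/(3*a))/3 = -1 + 10/(9*a))
(42 - 11)*O(7) = (42 - 11)*((10/9 - 1*7)/7) = 31*((10/9 - 7)/7) = 31*((⅐)*(-53/9)) = 31*(-53/63) = -1643/63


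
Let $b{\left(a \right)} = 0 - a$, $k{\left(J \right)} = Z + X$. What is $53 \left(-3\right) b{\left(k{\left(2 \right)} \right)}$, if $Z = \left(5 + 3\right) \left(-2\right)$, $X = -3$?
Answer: $-3021$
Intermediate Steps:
$Z = -16$ ($Z = 8 \left(-2\right) = -16$)
$k{\left(J \right)} = -19$ ($k{\left(J \right)} = -16 - 3 = -19$)
$b{\left(a \right)} = - a$
$53 \left(-3\right) b{\left(k{\left(2 \right)} \right)} = 53 \left(-3\right) \left(\left(-1\right) \left(-19\right)\right) = \left(-159\right) 19 = -3021$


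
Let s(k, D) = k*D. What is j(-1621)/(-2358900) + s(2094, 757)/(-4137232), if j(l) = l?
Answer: -466565344141/1219914570600 ≈ -0.38246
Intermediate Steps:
s(k, D) = D*k
j(-1621)/(-2358900) + s(2094, 757)/(-4137232) = -1621/(-2358900) + (757*2094)/(-4137232) = -1621*(-1/2358900) + 1585158*(-1/4137232) = 1621/2358900 - 792579/2068616 = -466565344141/1219914570600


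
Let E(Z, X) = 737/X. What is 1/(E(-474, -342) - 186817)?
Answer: -342/63892151 ≈ -5.3528e-6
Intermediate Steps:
1/(E(-474, -342) - 186817) = 1/(737/(-342) - 186817) = 1/(737*(-1/342) - 186817) = 1/(-737/342 - 186817) = 1/(-63892151/342) = -342/63892151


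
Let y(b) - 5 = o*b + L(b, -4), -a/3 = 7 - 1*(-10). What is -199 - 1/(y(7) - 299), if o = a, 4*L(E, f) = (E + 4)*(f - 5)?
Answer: -537893/2703 ≈ -199.00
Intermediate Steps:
a = -51 (a = -3*(7 - 1*(-10)) = -3*(7 + 10) = -3*17 = -51)
L(E, f) = (-5 + f)*(4 + E)/4 (L(E, f) = ((E + 4)*(f - 5))/4 = ((4 + E)*(-5 + f))/4 = ((-5 + f)*(4 + E))/4 = (-5 + f)*(4 + E)/4)
o = -51
y(b) = -4 - 213*b/4 (y(b) = 5 + (-51*b + (-5 - 4 - 5*b/4 + (¼)*b*(-4))) = 5 + (-51*b + (-5 - 4 - 5*b/4 - b)) = 5 + (-51*b + (-9 - 9*b/4)) = 5 + (-9 - 213*b/4) = -4 - 213*b/4)
-199 - 1/(y(7) - 299) = -199 - 1/((-4 - 213/4*7) - 299) = -199 - 1/((-4 - 1491/4) - 299) = -199 - 1/(-1507/4 - 299) = -199 - 1/(-2703/4) = -199 - 1*(-4/2703) = -199 + 4/2703 = -537893/2703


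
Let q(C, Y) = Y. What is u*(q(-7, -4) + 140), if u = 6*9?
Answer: 7344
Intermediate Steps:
u = 54
u*(q(-7, -4) + 140) = 54*(-4 + 140) = 54*136 = 7344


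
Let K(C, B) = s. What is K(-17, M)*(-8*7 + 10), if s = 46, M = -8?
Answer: -2116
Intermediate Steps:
K(C, B) = 46
K(-17, M)*(-8*7 + 10) = 46*(-8*7 + 10) = 46*(-56 + 10) = 46*(-46) = -2116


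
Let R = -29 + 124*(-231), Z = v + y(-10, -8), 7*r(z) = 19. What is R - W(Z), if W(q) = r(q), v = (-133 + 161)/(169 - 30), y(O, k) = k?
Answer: -200730/7 ≈ -28676.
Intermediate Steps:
v = 28/139 ≈ 0.20144
r(z) = 19/7 (r(z) = (1/7)*19 = 19/7)
Z = -1084/139 (Z = 28/139 - 8 = -1084/139 ≈ -7.7986)
W(q) = 19/7
R = -28673 (R = -29 - 28644 = -28673)
R - W(Z) = -28673 - 1*19/7 = -28673 - 19/7 = -200730/7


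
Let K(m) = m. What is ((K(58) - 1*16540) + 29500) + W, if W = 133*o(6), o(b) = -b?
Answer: 12220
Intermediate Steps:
W = -798 (W = 133*(-1*6) = 133*(-6) = -798)
((K(58) - 1*16540) + 29500) + W = ((58 - 1*16540) + 29500) - 798 = ((58 - 16540) + 29500) - 798 = (-16482 + 29500) - 798 = 13018 - 798 = 12220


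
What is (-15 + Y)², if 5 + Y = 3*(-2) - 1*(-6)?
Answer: 400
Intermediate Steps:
Y = -5 (Y = -5 + (3*(-2) - 1*(-6)) = -5 + (-6 + 6) = -5 + 0 = -5)
(-15 + Y)² = (-15 - 5)² = (-20)² = 400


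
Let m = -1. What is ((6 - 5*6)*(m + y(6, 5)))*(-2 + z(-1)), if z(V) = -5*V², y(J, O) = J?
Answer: 840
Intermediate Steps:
((6 - 5*6)*(m + y(6, 5)))*(-2 + z(-1)) = ((6 - 5*6)*(-1 + 6))*(-2 - 5*(-1)²) = ((6 - 30)*5)*(-2 - 5*1) = (-24*5)*(-2 - 5) = -120*(-7) = 840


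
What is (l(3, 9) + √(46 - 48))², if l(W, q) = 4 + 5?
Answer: (9 + I*√2)² ≈ 79.0 + 25.456*I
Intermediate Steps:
l(W, q) = 9
(l(3, 9) + √(46 - 48))² = (9 + √(46 - 48))² = (9 + √(-2))² = (9 + I*√2)²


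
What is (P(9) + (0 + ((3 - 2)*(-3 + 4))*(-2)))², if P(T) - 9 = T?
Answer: 256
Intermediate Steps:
P(T) = 9 + T
(P(9) + (0 + ((3 - 2)*(-3 + 4))*(-2)))² = ((9 + 9) + (0 + ((3 - 2)*(-3 + 4))*(-2)))² = (18 + (0 + (1*1)*(-2)))² = (18 + (0 + 1*(-2)))² = (18 + (0 - 2))² = (18 - 2)² = 16² = 256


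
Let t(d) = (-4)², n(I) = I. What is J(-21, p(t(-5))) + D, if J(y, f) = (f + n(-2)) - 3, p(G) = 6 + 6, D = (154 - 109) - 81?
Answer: -29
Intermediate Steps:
D = -36 (D = 45 - 81 = -36)
t(d) = 16
p(G) = 12
J(y, f) = -5 + f (J(y, f) = (f - 2) - 3 = (-2 + f) - 3 = -5 + f)
J(-21, p(t(-5))) + D = (-5 + 12) - 36 = 7 - 36 = -29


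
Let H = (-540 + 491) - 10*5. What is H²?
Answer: 9801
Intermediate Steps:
H = -99 (H = -49 - 50 = -99)
H² = (-99)² = 9801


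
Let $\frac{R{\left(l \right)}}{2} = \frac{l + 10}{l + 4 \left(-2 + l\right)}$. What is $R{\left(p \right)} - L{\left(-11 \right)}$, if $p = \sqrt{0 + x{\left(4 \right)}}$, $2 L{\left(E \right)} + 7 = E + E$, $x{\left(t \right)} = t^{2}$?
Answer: $\frac{101}{6} \approx 16.833$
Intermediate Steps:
$L{\left(E \right)} = - \frac{7}{2} + E$ ($L{\left(E \right)} = - \frac{7}{2} + \frac{E + E}{2} = - \frac{7}{2} + \frac{2 E}{2} = - \frac{7}{2} + E$)
$p = 4$ ($p = \sqrt{0 + 4^{2}} = \sqrt{0 + 16} = \sqrt{16} = 4$)
$R{\left(l \right)} = \frac{2 \left(10 + l\right)}{-8 + 5 l}$ ($R{\left(l \right)} = 2 \frac{l + 10}{l + 4 \left(-2 + l\right)} = 2 \frac{10 + l}{l + \left(-8 + 4 l\right)} = 2 \frac{10 + l}{-8 + 5 l} = \frac{2 \left(10 + l\right)}{-8 + 5 l}$)
$R{\left(p \right)} - L{\left(-11 \right)} = \frac{2 \left(10 + 4\right)}{-8 + 5 \cdot 4} - \left(- \frac{7}{2} - 11\right) = 2 \frac{1}{-8 + 20} \cdot 14 - - \frac{29}{2} = 2 \cdot \frac{1}{12} \cdot 14 + \frac{29}{2} = \frac{7}{3} + \frac{29}{2} = \frac{101}{6}$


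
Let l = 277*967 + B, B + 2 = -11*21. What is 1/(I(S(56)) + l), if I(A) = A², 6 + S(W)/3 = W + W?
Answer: 1/368750 ≈ 2.7119e-6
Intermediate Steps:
B = -233 (B = -2 - 11*21 = -2 - 231 = -233)
S(W) = -18 + 6*W (S(W) = -18 + 3*(W + W) = -18 + 3*(2*W) = -18 + 6*W)
l = 267626 (l = 277*967 - 233 = 267859 - 233 = 267626)
1/(I(S(56)) + l) = 1/((-18 + 6*56)² + 267626) = 1/((-18 + 336)² + 267626) = 1/(318² + 267626) = 1/(101124 + 267626) = 1/368750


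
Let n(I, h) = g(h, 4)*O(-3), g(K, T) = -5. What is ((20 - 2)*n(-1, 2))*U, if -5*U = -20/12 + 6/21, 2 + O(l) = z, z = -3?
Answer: 870/7 ≈ 124.29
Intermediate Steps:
O(l) = -5 (O(l) = -2 - 3 = -5)
n(I, h) = 25 (n(I, h) = -5*(-5) = 25)
U = 29/105 (U = -(-20/12 + 6/21)/5 = -(-20*1/12 + 6*(1/21))/5 = -(-5/3 + 2/7)/5 = -1/5*(-29/21) = 29/105 ≈ 0.27619)
((20 - 2)*n(-1, 2))*U = ((20 - 2)*25)*(29/105) = (18*25)*(29/105) = 450*(29/105) = 870/7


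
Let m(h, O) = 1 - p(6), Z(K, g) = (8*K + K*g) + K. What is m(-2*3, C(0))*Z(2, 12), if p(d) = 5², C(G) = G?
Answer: -1008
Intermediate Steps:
p(d) = 25
Z(K, g) = 9*K + K*g
m(h, O) = -24 (m(h, O) = 1 - 1*25 = 1 - 25 = -24)
m(-2*3, C(0))*Z(2, 12) = -48*(9 + 12) = -48*21 = -24*42 = -1008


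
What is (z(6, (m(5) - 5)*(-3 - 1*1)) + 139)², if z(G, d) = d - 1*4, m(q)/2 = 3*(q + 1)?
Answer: 121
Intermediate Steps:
m(q) = 6 + 6*q (m(q) = 2*(3*(q + 1)) = 2*(3*(1 + q)) = 2*(3 + 3*q) = 6 + 6*q)
z(G, d) = -4 + d (z(G, d) = d - 4 = -4 + d)
(z(6, (m(5) - 5)*(-3 - 1*1)) + 139)² = ((-4 + ((6 + 6*5) - 5)*(-3 - 1*1)) + 139)² = ((-4 + ((6 + 30) - 5)*(-3 - 1)) + 139)² = ((-4 + (36 - 5)*(-4)) + 139)² = ((-4 + 31*(-4)) + 139)² = ((-4 - 124) + 139)² = (-128 + 139)² = 11² = 121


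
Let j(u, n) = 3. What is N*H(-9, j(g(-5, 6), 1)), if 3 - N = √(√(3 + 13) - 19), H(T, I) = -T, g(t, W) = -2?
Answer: 27 - 9*I*√15 ≈ 27.0 - 34.857*I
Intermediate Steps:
N = 3 - I*√15 (N = 3 - √(√(3 + 13) - 19) = 3 - √(√16 - 19) = 3 - √(4 - 19) = 3 - √(-15) = 3 - I*√15 ≈ 3.0 - 3.873*I)
N*H(-9, j(g(-5, 6), 1)) = (3 - I*√15)*(-1*(-9)) = (3 - I*√15)*9 = 27 - 9*I*√15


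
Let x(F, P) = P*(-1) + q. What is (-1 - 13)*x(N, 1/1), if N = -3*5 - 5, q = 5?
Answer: -56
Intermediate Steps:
N = -20 (N = -15 - 5 = -20)
x(F, P) = 5 - P (x(F, P) = P*(-1) + 5 = -P + 5 = 5 - P)
(-1 - 13)*x(N, 1/1) = (-1 - 13)*(5 - 1/1) = -14*(5 - 1*1) = -14*(5 - 1) = -14*4 = -56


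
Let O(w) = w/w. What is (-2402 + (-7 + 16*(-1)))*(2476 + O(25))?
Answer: -6006725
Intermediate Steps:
O(w) = 1
(-2402 + (-7 + 16*(-1)))*(2476 + O(25)) = (-2402 + (-7 + 16*(-1)))*(2476 + 1) = (-2402 + (-7 - 16))*2477 = (-2402 - 23)*2477 = -2425*2477 = -6006725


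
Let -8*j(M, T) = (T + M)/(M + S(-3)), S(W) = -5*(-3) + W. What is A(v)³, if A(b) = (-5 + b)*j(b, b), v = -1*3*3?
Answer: -9261/8 ≈ -1157.6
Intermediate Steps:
v = -9 (v = -3*3 = -9)
S(W) = 15 + W
j(M, T) = -(M + T)/(8*(12 + M)) (j(M, T) = -(T + M)/(8*(M + (15 - 3))) = -(M + T)/(8*(M + 12)) = -(M + T)/(8*(12 + M)))
A(b) = -b*(-5 + b)/(4*(12 + b)) (A(b) = (-5 + b)*((-b - b)/(8*(12 + b))) = (-5 + b)*((-2*b)/(8*(12 + b))) = (-5 + b)*(-b/(4*(12 + b))) = -b*(-5 + b)/(4*(12 + b)))
A(v)³ = ((¼)*(-9)*(5 - 1*(-9))/(12 - 9))³ = ((¼)*(-9)*(5 + 9)/3)³ = ((¼)*(-9)*(⅓)*14)³ = (-21/2)³ = -9261/8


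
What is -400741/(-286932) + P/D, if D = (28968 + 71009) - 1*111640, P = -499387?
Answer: 147963952967/3346487916 ≈ 44.215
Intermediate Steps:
D = -11663 (D = 99977 - 111640 = -11663)
-400741/(-286932) + P/D = -400741/(-286932) - 499387/(-11663) = -400741*(-1/286932) - 499387*(-1/11663) = 400741/286932 + 499387/11663 = 147963952967/3346487916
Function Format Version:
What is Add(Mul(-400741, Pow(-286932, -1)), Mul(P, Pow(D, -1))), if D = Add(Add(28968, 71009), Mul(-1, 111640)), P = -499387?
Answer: Rational(147963952967, 3346487916) ≈ 44.215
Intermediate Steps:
D = -11663 (D = Add(99977, -111640) = -11663)
Add(Mul(-400741, Pow(-286932, -1)), Mul(P, Pow(D, -1))) = Add(Mul(-400741, Pow(-286932, -1)), Mul(-499387, Pow(-11663, -1))) = Add(Mul(-400741, Rational(-1, 286932)), Mul(-499387, Rational(-1, 11663))) = Add(Rational(400741, 286932), Rational(499387, 11663)) = Rational(147963952967, 3346487916)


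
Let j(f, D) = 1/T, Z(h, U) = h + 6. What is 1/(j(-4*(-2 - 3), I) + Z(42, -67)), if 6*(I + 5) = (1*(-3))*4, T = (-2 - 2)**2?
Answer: 16/769 ≈ 0.020806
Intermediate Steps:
Z(h, U) = 6 + h
T = 16 (T = (-4)**2 = 16)
I = -7 (I = -5 + ((1*(-3))*4)/6 = -5 + (-3*4)/6 = -5 + (1/6)*(-12) = -5 - 2 = -7)
j(f, D) = 1/16
1/(j(-4*(-2 - 3), I) + Z(42, -67)) = 1/(1/16 + (6 + 42)) = 1/(1/16 + 48) = 1/(769/16) = 16/769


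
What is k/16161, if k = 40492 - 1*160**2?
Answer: 4964/5387 ≈ 0.92148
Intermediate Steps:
k = 14892 (k = 40492 - 1*25600 = 40492 - 25600 = 14892)
k/16161 = 14892/16161 = 14892*(1/16161) = 4964/5387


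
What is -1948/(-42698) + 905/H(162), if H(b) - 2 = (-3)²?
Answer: 19331559/234839 ≈ 82.318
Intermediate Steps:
H(b) = 11 (H(b) = 2 + (-3)² = 2 + 9 = 11)
-1948/(-42698) + 905/H(162) = -1948/(-42698) + 905/11 = -1948*(-1/42698) + 905*(1/11) = 974/21349 + 905/11 = 19331559/234839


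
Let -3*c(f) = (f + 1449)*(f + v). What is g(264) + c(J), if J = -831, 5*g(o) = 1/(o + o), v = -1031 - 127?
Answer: 1081697761/2640 ≈ 4.0973e+5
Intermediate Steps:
v = -1158
g(o) = 1/(10*o) (g(o) = 1/(5*(o + o)) = 1/(5*((2*o))) = (1/(2*o))/5 = 1/(10*o))
c(f) = -(-1158 + f)*(1449 + f)/3 (c(f) = -(f + 1449)*(f - 1158)/3 = -(1449 + f)*(-1158 + f)/3 = -(-1158 + f)*(1449 + f)/3)
g(264) + c(J) = (⅒)/264 + (559314 - 97*(-831) - ⅓*(-831)²) = (⅒)*(1/264) + (559314 + 80607 - ⅓*690561) = 1/2640 + (559314 + 80607 - 230187) = 1/2640 + 409734 = 1081697761/2640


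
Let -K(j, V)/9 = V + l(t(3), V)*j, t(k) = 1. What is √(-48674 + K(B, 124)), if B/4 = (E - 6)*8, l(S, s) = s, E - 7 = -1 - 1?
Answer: I*√14078 ≈ 118.65*I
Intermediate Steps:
E = 5 (E = 7 + (-1 - 1) = 7 - 2 = 5)
B = -32 (B = 4*((5 - 6)*8) = 4*(-1*8) = 4*(-8) = -32)
K(j, V) = -9*V - 9*V*j (K(j, V) = -9*(V + V*j) = -9*V - 9*V*j)
√(-48674 + K(B, 124)) = √(-48674 + 9*124*(-1 - 1*(-32))) = √(-48674 + 9*124*(-1 + 32)) = √(-48674 + 9*124*31) = √(-48674 + 34596) = √(-14078) = I*√14078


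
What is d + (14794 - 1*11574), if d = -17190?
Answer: -13970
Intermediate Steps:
d + (14794 - 1*11574) = -17190 + (14794 - 1*11574) = -17190 + (14794 - 11574) = -17190 + 3220 = -13970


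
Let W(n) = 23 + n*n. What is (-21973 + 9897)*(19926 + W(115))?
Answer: -400609224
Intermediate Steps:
W(n) = 23 + n²
(-21973 + 9897)*(19926 + W(115)) = (-21973 + 9897)*(19926 + (23 + 115²)) = -12076*(19926 + (23 + 13225)) = -12076*(19926 + 13248) = -12076*33174 = -400609224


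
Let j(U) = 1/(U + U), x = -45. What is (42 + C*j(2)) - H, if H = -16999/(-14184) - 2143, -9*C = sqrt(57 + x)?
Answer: 30975041/14184 - sqrt(3)/18 ≈ 2183.7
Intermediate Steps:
C = -2*sqrt(3)/9 (C = -sqrt(57 - 45)/9 = -2*sqrt(3)/9 ≈ -0.38490)
j(U) = 1/(2*U)
H = -30379313/14184 (H = -16999*(-1/14184) - 2143 = 16999/14184 - 2143 = -30379313/14184 ≈ -2141.8)
(42 + C*j(2)) - H = (42 + (-2*sqrt(3)/9)*((1/2)/2)) - 1*(-30379313/14184) = (42 + (-2*sqrt(3)/9)*((1/2)*(1/2))) + 30379313/14184 = (42 - 2*sqrt(3)/9*(1/4)) + 30379313/14184 = (42 - sqrt(3)/18) + 30379313/14184 = 30975041/14184 - sqrt(3)/18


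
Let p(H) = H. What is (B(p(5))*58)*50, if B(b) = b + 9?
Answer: 40600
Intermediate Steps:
B(b) = 9 + b
(B(p(5))*58)*50 = ((9 + 5)*58)*50 = (14*58)*50 = 812*50 = 40600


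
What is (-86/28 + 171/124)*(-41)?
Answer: 60229/868 ≈ 69.388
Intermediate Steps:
(-86/28 + 171/124)*(-41) = (-86*1/28 + 171*(1/124))*(-41) = (-43/14 + 171/124)*(-41) = -1469/868*(-41) = 60229/868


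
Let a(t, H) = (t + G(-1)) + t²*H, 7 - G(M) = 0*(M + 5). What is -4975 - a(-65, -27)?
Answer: 109158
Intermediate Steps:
G(M) = 7 (G(M) = 7 - 0*(M + 5) = 7 - 0*(5 + M) = 7 - 1*0 = 7 + 0 = 7)
a(t, H) = 7 + t + H*t² (a(t, H) = (t + 7) + t²*H = (7 + t) + H*t² = 7 + t + H*t²)
-4975 - a(-65, -27) = -4975 - (7 - 65 - 27*(-65)²) = -4975 - (7 - 65 - 27*4225) = -4975 - (7 - 65 - 114075) = -4975 - 1*(-114133) = -4975 + 114133 = 109158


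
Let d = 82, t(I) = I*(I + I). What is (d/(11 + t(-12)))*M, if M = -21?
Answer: -1722/299 ≈ -5.7592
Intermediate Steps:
t(I) = 2*I² (t(I) = I*(2*I) = 2*I²)
(d/(11 + t(-12)))*M = (82/(11 + 2*(-12)²))*(-21) = (82/(11 + 2*144))*(-21) = (82/(11 + 288))*(-21) = (82/299)*(-21) = -1722/299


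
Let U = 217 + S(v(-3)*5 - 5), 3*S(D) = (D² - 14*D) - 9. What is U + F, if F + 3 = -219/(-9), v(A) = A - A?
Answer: 267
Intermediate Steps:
v(A) = 0
F = 64/3 (F = -3 - 219/(-9) = -3 - 219*(-⅑) = -3 + 73/3 = 64/3 ≈ 21.333)
S(D) = -3 - 14*D/3 + D²/3 (S(D) = ((D² - 14*D) - 9)/3 = (-9 + D² - 14*D)/3 = -3 - 14*D/3 + D²/3)
U = 737/3 (U = 217 + (-3 - 14*(0*5 - 5)/3 + (0*5 - 5)²/3) = 217 + (-3 - 14*(0 - 5)/3 + (0 - 5)²/3) = 217 + (-3 - 14/3*(-5) + (⅓)*(-5)²) = 217 + (-3 + 70/3 + (⅓)*25) = 217 + (-3 + 70/3 + 25/3) = 217 + 86/3 = 737/3 ≈ 245.67)
U + F = 737/3 + 64/3 = 267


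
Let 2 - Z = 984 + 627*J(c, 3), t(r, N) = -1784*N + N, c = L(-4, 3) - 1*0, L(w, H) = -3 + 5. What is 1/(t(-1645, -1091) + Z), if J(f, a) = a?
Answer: 1/1942390 ≈ 5.1483e-7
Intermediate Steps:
L(w, H) = 2
c = 2 (c = 2 - 1*0 = 2 + 0 = 2)
t(r, N) = -1783*N
Z = -2863 (Z = 2 - (984 + 627*3) = 2 - (984 + 1881) = 2 - 1*2865 = 2 - 2865 = -2863)
1/(t(-1645, -1091) + Z) = 1/(-1783*(-1091) - 2863) = 1/(1945253 - 2863) = 1/1942390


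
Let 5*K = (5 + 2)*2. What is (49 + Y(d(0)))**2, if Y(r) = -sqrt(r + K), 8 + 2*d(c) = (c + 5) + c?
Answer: (490 - sqrt(130))**2/100 ≈ 2290.6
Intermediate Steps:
d(c) = -3/2 + c (d(c) = -4 + ((c + 5) + c)/2 = -4 + ((5 + c) + c)/2 = -4 + (5 + 2*c)/2 = -4 + (5/2 + c) = -3/2 + c)
K = 14/5 (K = ((5 + 2)*2)/5 = (7*2)/5 = (1/5)*14 = 14/5 ≈ 2.8000)
Y(r) = -sqrt(14/5 + r) (Y(r) = -sqrt(r + 14/5) = -sqrt(14/5 + r))
(49 + Y(d(0)))**2 = (49 - sqrt(70 + 25*(-3/2 + 0))/5)**2 = (49 - sqrt(70 + 25*(-3/2))/5)**2 = (49 - sqrt(70 - 75/2)/5)**2 = (49 - sqrt(130)/10)**2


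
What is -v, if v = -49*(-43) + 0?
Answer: -2107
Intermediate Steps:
v = 2107 (v = 2107 + 0 = 2107)
-v = -1*2107 = -2107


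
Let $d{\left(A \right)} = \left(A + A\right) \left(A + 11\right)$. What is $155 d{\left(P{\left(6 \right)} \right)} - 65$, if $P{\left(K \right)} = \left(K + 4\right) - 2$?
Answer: $47055$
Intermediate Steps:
$P{\left(K \right)} = 2 + K$ ($P{\left(K \right)} = \left(4 + K\right) - 2 = 2 + K$)
$d{\left(A \right)} = 2 A \left(11 + A\right)$
$155 d{\left(P{\left(6 \right)} \right)} - 65 = 155 \cdot 2 \left(2 + 6\right) \left(11 + \left(2 + 6\right)\right) - 65 = 155 \cdot 2 \cdot 8 \left(11 + 8\right) - 65 = 155 \cdot 2 \cdot 8 \cdot 19 - 65 = 155 \cdot 304 - 65 = 47120 - 65 = 47055$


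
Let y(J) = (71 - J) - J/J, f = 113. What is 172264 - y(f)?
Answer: 172307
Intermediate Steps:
y(J) = 70 - J (y(J) = (71 - J) - 1*1 = (71 - J) - 1 = 70 - J)
172264 - y(f) = 172264 - (70 - 1*113) = 172264 - (70 - 113) = 172264 - 1*(-43) = 172264 + 43 = 172307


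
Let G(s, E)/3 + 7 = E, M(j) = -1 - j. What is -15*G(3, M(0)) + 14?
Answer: 374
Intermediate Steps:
G(s, E) = -21 + 3*E
-15*G(3, M(0)) + 14 = -15*(-21 + 3*(-1 - 1*0)) + 14 = -15*(-21 + 3*(-1 + 0)) + 14 = -15*(-21 + 3*(-1)) + 14 = -15*(-21 - 3) + 14 = -15*(-24) + 14 = 360 + 14 = 374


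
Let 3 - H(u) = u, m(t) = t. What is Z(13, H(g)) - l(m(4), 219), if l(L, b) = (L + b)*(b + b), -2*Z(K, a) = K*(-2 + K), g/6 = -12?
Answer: -195491/2 ≈ -97746.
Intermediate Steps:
g = -72 (g = 6*(-12) = -72)
H(u) = 3 - u
Z(K, a) = -K*(-2 + K)/2
l(L, b) = 2*b*(L + b) (l(L, b) = (L + b)*(2*b) = 2*b*(L + b))
Z(13, H(g)) - l(m(4), 219) = (½)*13*(2 - 1*13) - 2*219*(4 + 219) = (½)*13*(2 - 13) - 2*219*223 = (½)*13*(-11) - 1*97674 = -143/2 - 97674 = -195491/2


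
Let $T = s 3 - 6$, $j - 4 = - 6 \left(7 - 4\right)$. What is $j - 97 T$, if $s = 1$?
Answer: $277$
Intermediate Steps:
$j = -14$ ($j = 4 - 6 \left(7 - 4\right) = 4 - 18 = -14$)
$T = -3$ ($T = 1 \cdot 3 - 6 = 3 - 6 = -3$)
$j - 97 T = -14 - -291 = -14 + 291 = 277$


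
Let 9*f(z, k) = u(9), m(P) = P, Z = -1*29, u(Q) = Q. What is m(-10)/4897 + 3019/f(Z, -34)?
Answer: 14784033/4897 ≈ 3019.0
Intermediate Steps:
Z = -29
f(z, k) = 1 (f(z, k) = (⅑)*9 = 1)
m(-10)/4897 + 3019/f(Z, -34) = -10/4897 + 3019/1 = -10*1/4897 + 3019*1 = -10/4897 + 3019 = 14784033/4897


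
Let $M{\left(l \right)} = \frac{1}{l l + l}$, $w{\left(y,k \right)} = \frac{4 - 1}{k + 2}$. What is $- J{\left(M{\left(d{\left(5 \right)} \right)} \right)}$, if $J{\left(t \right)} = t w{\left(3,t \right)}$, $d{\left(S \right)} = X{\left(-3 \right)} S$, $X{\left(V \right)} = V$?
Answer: $- \frac{3}{421} \approx -0.0071259$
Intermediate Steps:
$w{\left(y,k \right)} = \frac{3}{2 + k}$
$d{\left(S \right)} = - 3 S$
$M{\left(l \right)} = \frac{1}{l + l^{2}}$ ($M{\left(l \right)} = \frac{1}{l^{2} + l} = \frac{1}{l + l^{2}}$)
$J{\left(t \right)} = \frac{3 t}{2 + t}$ ($J{\left(t \right)} = t \frac{3}{2 + t} = \frac{3 t}{2 + t}$)
$- J{\left(M{\left(d{\left(5 \right)} \right)} \right)} = - \frac{3 \frac{1}{\left(-3\right) 5 \left(1 - 15\right)}}{2 + \frac{1}{\left(-3\right) 5 \left(1 - 15\right)}} = - \frac{3 \frac{1}{\left(-15\right) \left(1 - 15\right)}}{2 + \frac{1}{\left(-15\right) \left(1 - 15\right)}} = - \frac{3 \left(- \frac{1}{15 \left(-14\right)}\right)}{2 - \frac{1}{15 \left(-14\right)}} = - \frac{3 \left(\left(- \frac{1}{15}\right) \left(- \frac{1}{14}\right)\right)}{2 - - \frac{1}{210}} = - \frac{3}{210 \left(2 + \frac{1}{210}\right)} = - \frac{3}{210 \cdot \frac{421}{210}} = - \frac{3 \cdot 210}{210 \cdot 421} = \left(-1\right) \frac{3}{421} = - \frac{3}{421}$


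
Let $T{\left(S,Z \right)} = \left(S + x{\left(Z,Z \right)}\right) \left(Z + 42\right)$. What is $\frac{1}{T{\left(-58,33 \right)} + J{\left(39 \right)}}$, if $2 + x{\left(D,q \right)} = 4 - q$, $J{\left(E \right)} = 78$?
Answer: $- \frac{1}{6597} \approx -0.00015158$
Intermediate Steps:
$x{\left(D,q \right)} = 2 - q$ ($x{\left(D,q \right)} = -2 - \left(-4 + q\right) = 2 - q$)
$T{\left(S,Z \right)} = \left(42 + Z\right) \left(2 + S - Z\right)$ ($T{\left(S,Z \right)} = \left(S - \left(-2 + Z\right)\right) \left(Z + 42\right) = \left(2 + S - Z\right) \left(42 + Z\right) = \left(42 + Z\right) \left(2 + S - Z\right)$)
$\frac{1}{T{\left(-58,33 \right)} + J{\left(39 \right)}} = \frac{1}{\left(84 - 33^{2} - 1320 + 42 \left(-58\right) - 1914\right) + 78} = \frac{1}{\left(84 - 1089 - 1320 - 2436 - 1914\right) + 78} = \frac{1}{-6675 + 78} = \frac{1}{-6597} = - \frac{1}{6597}$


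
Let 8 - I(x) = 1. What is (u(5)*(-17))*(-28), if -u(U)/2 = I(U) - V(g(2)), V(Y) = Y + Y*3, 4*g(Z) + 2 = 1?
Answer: -7616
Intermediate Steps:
g(Z) = -1/4 (g(Z) = -1/2 + (1/4)*1 = -1/2 + 1/4 = -1/4)
I(x) = 7 (I(x) = 8 - 1*1 = 8 - 1 = 7)
V(Y) = 4*Y (V(Y) = Y + 3*Y = 4*Y)
u(U) = -16 (u(U) = -2*(7 - 4*(-1)/4) = -2*(7 - 1*(-1)) = -2*(7 + 1) = -2*8 = -16)
(u(5)*(-17))*(-28) = -16*(-17)*(-28) = 272*(-28) = -7616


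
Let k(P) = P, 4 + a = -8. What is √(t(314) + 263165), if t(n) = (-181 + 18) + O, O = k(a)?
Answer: 17*√910 ≈ 512.83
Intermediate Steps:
a = -12 (a = -4 - 8 = -12)
O = -12
t(n) = -175 (t(n) = (-181 + 18) - 12 = -163 - 12 = -175)
√(t(314) + 263165) = √(-175 + 263165) = √262990 = 17*√910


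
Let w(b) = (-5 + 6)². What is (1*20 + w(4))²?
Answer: 441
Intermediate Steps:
w(b) = 1 (w(b) = 1² = 1)
(1*20 + w(4))² = (1*20 + 1)² = (20 + 1)² = 21² = 441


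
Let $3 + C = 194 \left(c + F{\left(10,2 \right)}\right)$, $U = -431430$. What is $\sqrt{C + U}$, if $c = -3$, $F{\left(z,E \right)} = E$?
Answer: $i \sqrt{431627} \approx 656.98 i$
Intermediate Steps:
$C = -197$ ($C = -3 + 194 \left(-3 + 2\right) = -3 + 194 \left(-1\right) = -3 - 194 = -197$)
$\sqrt{C + U} = \sqrt{-197 - 431430} = \sqrt{-431627} = i \sqrt{431627}$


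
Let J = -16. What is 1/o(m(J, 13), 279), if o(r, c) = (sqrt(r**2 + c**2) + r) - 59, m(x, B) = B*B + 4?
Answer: -57/47387 + sqrt(107770)/94774 ≈ 0.0022610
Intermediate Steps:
m(x, B) = 4 + B**2 (m(x, B) = B**2 + 4 = 4 + B**2)
o(r, c) = -59 + r + sqrt(c**2 + r**2) (o(r, c) = (sqrt(c**2 + r**2) + r) - 59 = (r + sqrt(c**2 + r**2)) - 59 = -59 + r + sqrt(c**2 + r**2))
1/o(m(J, 13), 279) = 1/(-59 + (4 + 13**2) + sqrt(279**2 + (4 + 13**2)**2)) = 1/(-59 + (4 + 169) + sqrt(77841 + (4 + 169)**2)) = 1/(-59 + 173 + sqrt(77841 + 173**2)) = 1/(-59 + 173 + sqrt(77841 + 29929)) = 1/(-59 + 173 + sqrt(107770)) = 1/(114 + sqrt(107770))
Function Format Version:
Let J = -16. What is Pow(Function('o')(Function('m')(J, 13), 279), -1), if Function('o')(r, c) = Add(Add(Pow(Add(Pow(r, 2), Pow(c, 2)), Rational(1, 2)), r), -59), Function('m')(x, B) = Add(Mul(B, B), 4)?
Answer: Add(Rational(-57, 47387), Mul(Rational(1, 94774), Pow(107770, Rational(1, 2)))) ≈ 0.0022610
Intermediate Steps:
Function('m')(x, B) = Add(4, Pow(B, 2)) (Function('m')(x, B) = Add(Pow(B, 2), 4) = Add(4, Pow(B, 2)))
Function('o')(r, c) = Add(-59, r, Pow(Add(Pow(c, 2), Pow(r, 2)), Rational(1, 2))) (Function('o')(r, c) = Add(Add(Pow(Add(Pow(c, 2), Pow(r, 2)), Rational(1, 2)), r), -59) = Add(Add(r, Pow(Add(Pow(c, 2), Pow(r, 2)), Rational(1, 2))), -59) = Add(-59, r, Pow(Add(Pow(c, 2), Pow(r, 2)), Rational(1, 2))))
Pow(Function('o')(Function('m')(J, 13), 279), -1) = Pow(Add(-59, Add(4, Pow(13, 2)), Pow(Add(Pow(279, 2), Pow(Add(4, Pow(13, 2)), 2)), Rational(1, 2))), -1) = Pow(Add(-59, Add(4, 169), Pow(Add(77841, Pow(Add(4, 169), 2)), Rational(1, 2))), -1) = Pow(Add(-59, 173, Pow(Add(77841, Pow(173, 2)), Rational(1, 2))), -1) = Pow(Add(-59, 173, Pow(Add(77841, 29929), Rational(1, 2))), -1) = Pow(Add(-59, 173, Pow(107770, Rational(1, 2))), -1) = Pow(Add(114, Pow(107770, Rational(1, 2))), -1)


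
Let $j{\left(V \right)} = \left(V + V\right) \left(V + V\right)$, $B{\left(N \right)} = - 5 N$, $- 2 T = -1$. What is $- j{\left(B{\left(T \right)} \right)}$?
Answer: $-25$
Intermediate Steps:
$T = \frac{1}{2}$ ($T = \left(- \frac{1}{2}\right) \left(-1\right) = \frac{1}{2} \approx 0.5$)
$j{\left(V \right)} = 4 V^{2}$ ($j{\left(V \right)} = 2 V 2 V = 4 V^{2}$)
$- j{\left(B{\left(T \right)} \right)} = - 4 \left(\left(-5\right) \frac{1}{2}\right)^{2} = - 4 \left(- \frac{5}{2}\right)^{2} = - \frac{4 \cdot 25}{4} = \left(-1\right) 25 = -25$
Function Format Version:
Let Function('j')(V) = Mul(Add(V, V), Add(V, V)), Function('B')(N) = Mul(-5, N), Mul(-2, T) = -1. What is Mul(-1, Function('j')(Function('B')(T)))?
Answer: -25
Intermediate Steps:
T = Rational(1, 2) (T = Mul(Rational(-1, 2), -1) = Rational(1, 2) ≈ 0.50000)
Function('j')(V) = Mul(4, Pow(V, 2)) (Function('j')(V) = Mul(Mul(2, V), Mul(2, V)) = Mul(4, Pow(V, 2)))
Mul(-1, Function('j')(Function('B')(T))) = Mul(-1, Mul(4, Pow(Mul(-5, Rational(1, 2)), 2))) = Mul(-1, Mul(4, Pow(Rational(-5, 2), 2))) = Mul(-1, Mul(4, Rational(25, 4))) = Mul(-1, 25) = -25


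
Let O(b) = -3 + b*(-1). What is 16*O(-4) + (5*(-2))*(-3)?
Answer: 46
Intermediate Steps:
O(b) = -3 - b
16*O(-4) + (5*(-2))*(-3) = 16*(-3 - 1*(-4)) + (5*(-2))*(-3) = 16*(-3 + 4) - 10*(-3) = 16*1 + 30 = 16 + 30 = 46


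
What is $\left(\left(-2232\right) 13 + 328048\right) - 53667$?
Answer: $245365$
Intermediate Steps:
$\left(\left(-2232\right) 13 + 328048\right) - 53667 = \left(-29016 + 328048\right) - 53667 = 299032 - 53667 = 245365$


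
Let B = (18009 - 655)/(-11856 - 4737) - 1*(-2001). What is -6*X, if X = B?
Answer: -66370478/5531 ≈ -12000.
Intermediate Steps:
B = 33185239/16593 (B = 17354/(-16593) + 2001 = 17354*(-1/16593) + 2001 = -17354/16593 + 2001 = 33185239/16593 ≈ 2000.0)
X = 33185239/16593 ≈ 2000.0
-6*X = -6*33185239/16593 = -66370478/5531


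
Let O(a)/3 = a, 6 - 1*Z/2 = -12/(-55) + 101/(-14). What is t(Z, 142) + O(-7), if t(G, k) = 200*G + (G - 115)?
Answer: 1959047/385 ≈ 5088.4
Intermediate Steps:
Z = 10007/385 (Z = 12 - 2*(-12/(-55) + 101/(-14)) = 12 - 2*(-12*(-1/55) + 101*(-1/14)) = 12 - 2*(12/55 - 101/14) = 12 - 2*(-5387/770) = 12 + 5387/385 = 10007/385 ≈ 25.992)
O(a) = 3*a
t(G, k) = -115 + 201*G (t(G, k) = 200*G + (-115 + G) = -115 + 201*G)
t(Z, 142) + O(-7) = (-115 + 201*(10007/385)) + 3*(-7) = (-115 + 2011407/385) - 21 = 1967132/385 - 21 = 1959047/385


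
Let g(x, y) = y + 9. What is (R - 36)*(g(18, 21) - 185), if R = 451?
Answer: -64325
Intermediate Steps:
g(x, y) = 9 + y
(R - 36)*(g(18, 21) - 185) = (451 - 36)*((9 + 21) - 185) = 415*(30 - 185) = 415*(-155) = -64325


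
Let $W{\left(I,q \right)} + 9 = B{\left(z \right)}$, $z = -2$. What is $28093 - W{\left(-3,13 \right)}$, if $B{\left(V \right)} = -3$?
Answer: $28105$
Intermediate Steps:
$W{\left(I,q \right)} = -12$ ($W{\left(I,q \right)} = -9 - 3 = -12$)
$28093 - W{\left(-3,13 \right)} = 28093 - -12 = 28093 + 12 = 28105$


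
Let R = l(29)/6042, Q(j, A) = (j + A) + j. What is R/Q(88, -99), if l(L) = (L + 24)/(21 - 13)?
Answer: 1/70224 ≈ 1.4240e-5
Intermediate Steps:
Q(j, A) = A + 2*j (Q(j, A) = (A + j) + j = A + 2*j)
l(L) = 3 + L/8 (l(L) = (24 + L)/8 = (24 + L)*(1/8) = 3 + L/8)
R = 1/912 (R = (3 + (1/8)*29)/6042 = (3 + 29/8)*(1/6042) = (53/8)*(1/6042) = 1/912 ≈ 0.0010965)
R/Q(88, -99) = 1/(912*(-99 + 2*88)) = 1/(912*(-99 + 176)) = (1/912)/77 = (1/912)*(1/77) = 1/70224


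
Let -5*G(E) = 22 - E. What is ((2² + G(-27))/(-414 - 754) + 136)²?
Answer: 630863244361/34105600 ≈ 18497.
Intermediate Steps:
G(E) = -22/5 + E/5 (G(E) = -(22 - E)/5 = -22/5 + E/5)
((2² + G(-27))/(-414 - 754) + 136)² = ((2² + (-22/5 + (⅕)*(-27)))/(-414 - 754) + 136)² = ((4 + (-22/5 - 27/5))/(-1168) + 136)² = ((4 - 49/5)*(-1/1168) + 136)² = (-29/5*(-1/1168) + 136)² = (29/5840 + 136)² = (794269/5840)² = 630863244361/34105600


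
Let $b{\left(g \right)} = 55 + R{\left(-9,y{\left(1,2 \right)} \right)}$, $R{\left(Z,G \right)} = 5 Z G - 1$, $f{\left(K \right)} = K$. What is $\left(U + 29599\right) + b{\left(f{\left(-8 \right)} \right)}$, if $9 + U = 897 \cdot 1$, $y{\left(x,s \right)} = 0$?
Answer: $30541$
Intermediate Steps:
$R{\left(Z,G \right)} = -1 + 5 G Z$ ($R{\left(Z,G \right)} = 5 G Z - 1 = -1 + 5 G Z$)
$b{\left(g \right)} = 54$ ($b{\left(g \right)} = 55 - \left(1 + 0 \left(-9\right)\right) = 55 + \left(-1 + 0\right) = 55 - 1 = 54$)
$U = 888$ ($U = -9 + 897 \cdot 1 = -9 + 897 = 888$)
$\left(U + 29599\right) + b{\left(f{\left(-8 \right)} \right)} = \left(888 + 29599\right) + 54 = 30487 + 54 = 30541$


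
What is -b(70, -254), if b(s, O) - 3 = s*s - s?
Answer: -4833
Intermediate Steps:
b(s, O) = 3 + s² - s (b(s, O) = 3 + (s*s - s) = 3 + (s² - s) = 3 + s² - s)
-b(70, -254) = -(3 + 70² - 1*70) = -(3 + 4900 - 70) = -1*4833 = -4833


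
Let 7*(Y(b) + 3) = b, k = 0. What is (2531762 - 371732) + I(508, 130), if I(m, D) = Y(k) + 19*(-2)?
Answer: 2159989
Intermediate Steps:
Y(b) = -3 + b/7
I(m, D) = -41 (I(m, D) = (-3 + (1/7)*0) + 19*(-2) = (-3 + 0) - 38 = -3 - 38 = -41)
(2531762 - 371732) + I(508, 130) = (2531762 - 371732) - 41 = 2160030 - 41 = 2159989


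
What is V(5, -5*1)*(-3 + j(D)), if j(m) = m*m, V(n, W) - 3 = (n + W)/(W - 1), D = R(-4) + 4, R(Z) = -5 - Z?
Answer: 18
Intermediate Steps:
D = 3 (D = (-5 - 1*(-4)) + 4 = (-5 + 4) + 4 = -1 + 4 = 3)
V(n, W) = 3 + (W + n)/(-1 + W) (V(n, W) = 3 + (n + W)/(W - 1) = 3 + (W + n)/(-1 + W))
j(m) = m**2
V(5, -5*1)*(-3 + j(D)) = ((-3 + 5 + 4*(-5*1))/(-1 - 5*1))*(-3 + 3**2) = ((-3 + 5 + 4*(-5))/(-1 - 5))*(-3 + 9) = ((-3 + 5 - 20)/(-6))*6 = -1/6*(-18)*6 = 3*6 = 18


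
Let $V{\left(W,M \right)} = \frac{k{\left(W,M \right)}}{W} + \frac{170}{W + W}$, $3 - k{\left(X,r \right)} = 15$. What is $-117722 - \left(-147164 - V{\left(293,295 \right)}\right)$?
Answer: $\frac{8626579}{293} \approx 29442.0$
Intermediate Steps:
$k{\left(X,r \right)} = -12$ ($k{\left(X,r \right)} = 3 - 15 = -12$)
$V{\left(W,M \right)} = \frac{73}{W}$ ($V{\left(W,M \right)} = - \frac{12}{W} + \frac{170}{W + W} = - \frac{12}{W} + \frac{170}{2 W} = - \frac{12}{W} + 170 \frac{1}{2 W} = - \frac{12}{W} + \frac{85}{W} = \frac{73}{W}$)
$-117722 - \left(-147164 - V{\left(293,295 \right)}\right) = -117722 - \left(-147164 - \frac{73}{293}\right) = -117722 - - \frac{43119125}{293} = -117722 + \frac{43119125}{293} = \frac{8626579}{293}$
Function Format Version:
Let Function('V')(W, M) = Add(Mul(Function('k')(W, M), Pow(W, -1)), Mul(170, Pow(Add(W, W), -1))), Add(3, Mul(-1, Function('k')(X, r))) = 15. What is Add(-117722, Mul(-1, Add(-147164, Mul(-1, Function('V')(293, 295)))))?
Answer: Rational(8626579, 293) ≈ 29442.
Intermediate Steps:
Function('k')(X, r) = -12 (Function('k')(X, r) = Add(3, Mul(-1, 15)) = Add(3, -15) = -12)
Function('V')(W, M) = Mul(73, Pow(W, -1)) (Function('V')(W, M) = Add(Mul(-12, Pow(W, -1)), Mul(170, Pow(Add(W, W), -1))) = Add(Mul(-12, Pow(W, -1)), Mul(170, Pow(Mul(2, W), -1))) = Add(Mul(-12, Pow(W, -1)), Mul(170, Mul(Rational(1, 2), Pow(W, -1)))) = Add(Mul(-12, Pow(W, -1)), Mul(85, Pow(W, -1))) = Mul(73, Pow(W, -1)))
Add(-117722, Mul(-1, Add(-147164, Mul(-1, Function('V')(293, 295))))) = Add(-117722, Mul(-1, Add(-147164, Mul(-1, Mul(73, Pow(293, -1)))))) = Add(-117722, Mul(-1, Add(-147164, Mul(-1, Mul(73, Rational(1, 293)))))) = Add(-117722, Mul(-1, Add(-147164, Mul(-1, Rational(73, 293))))) = Add(-117722, Mul(-1, Add(-147164, Rational(-73, 293)))) = Add(-117722, Mul(-1, Rational(-43119125, 293))) = Add(-117722, Rational(43119125, 293)) = Rational(8626579, 293)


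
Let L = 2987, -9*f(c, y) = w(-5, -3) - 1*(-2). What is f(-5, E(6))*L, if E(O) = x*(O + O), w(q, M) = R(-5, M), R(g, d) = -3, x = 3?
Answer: 2987/9 ≈ 331.89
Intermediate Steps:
w(q, M) = -3
E(O) = 6*O (E(O) = 3*(O + O) = 3*(2*O) = 6*O)
f(c, y) = ⅑ (f(c, y) = -(-3 - 1*(-2))/9 = -(-3 + 2)/9 = -⅑*(-1) = ⅑)
f(-5, E(6))*L = (⅑)*2987 = 2987/9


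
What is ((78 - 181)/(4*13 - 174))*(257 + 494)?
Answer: 77353/122 ≈ 634.04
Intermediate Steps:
((78 - 181)/(4*13 - 174))*(257 + 494) = -103/(52 - 174)*751 = -103/(-122)*751 = -103*(-1/122)*751 = (103/122)*751 = 77353/122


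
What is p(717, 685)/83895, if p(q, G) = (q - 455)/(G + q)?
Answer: 131/58810395 ≈ 2.2275e-6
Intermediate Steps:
p(q, G) = (-455 + q)/(G + q)
p(717, 685)/83895 = ((-455 + 717)/(685 + 717))/83895 = (262/1402)*(1/83895) = ((1/1402)*262)*(1/83895) = (131/701)*(1/83895) = 131/58810395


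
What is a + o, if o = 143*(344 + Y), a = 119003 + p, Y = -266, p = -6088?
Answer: 124069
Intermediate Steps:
a = 112915 (a = 119003 - 6088 = 112915)
o = 11154 (o = 143*(344 - 266) = 143*78 = 11154)
a + o = 112915 + 11154 = 124069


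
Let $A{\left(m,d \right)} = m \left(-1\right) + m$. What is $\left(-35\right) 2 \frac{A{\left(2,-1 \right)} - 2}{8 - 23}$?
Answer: $- \frac{28}{3} \approx -9.3333$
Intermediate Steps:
$A{\left(m,d \right)} = 0$ ($A{\left(m,d \right)} = - m + m = 0$)
$\left(-35\right) 2 \frac{A{\left(2,-1 \right)} - 2}{8 - 23} = \left(-35\right) 2 \frac{0 - 2}{8 - 23} = - 70 \left(- \frac{2}{-15}\right) = - 70 \left(\left(-2\right) \left(- \frac{1}{15}\right)\right) = \left(-70\right) \frac{2}{15} = - \frac{28}{3}$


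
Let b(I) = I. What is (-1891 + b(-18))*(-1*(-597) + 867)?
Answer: -2794776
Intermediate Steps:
(-1891 + b(-18))*(-1*(-597) + 867) = (-1891 - 18)*(-1*(-597) + 867) = -1909*(597 + 867) = -1909*1464 = -2794776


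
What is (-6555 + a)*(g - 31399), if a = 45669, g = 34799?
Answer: 132987600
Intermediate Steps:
(-6555 + a)*(g - 31399) = (-6555 + 45669)*(34799 - 31399) = 39114*3400 = 132987600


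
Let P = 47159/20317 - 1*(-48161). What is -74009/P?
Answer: -1503640853/978534196 ≈ -1.5366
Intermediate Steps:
P = 978534196/20317 (P = 47159*(1/20317) + 48161 = 47159/20317 + 48161 = 978534196/20317 ≈ 48163.)
-74009/P = -74009/978534196/20317 = -74009*20317/978534196 = -1503640853/978534196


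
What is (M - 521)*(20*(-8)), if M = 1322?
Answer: -128160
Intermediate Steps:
(M - 521)*(20*(-8)) = (1322 - 521)*(20*(-8)) = 801*(-160) = -128160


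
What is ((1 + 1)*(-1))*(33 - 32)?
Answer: -2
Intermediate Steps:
((1 + 1)*(-1))*(33 - 32) = (2*(-1))*1 = -2*1 = -2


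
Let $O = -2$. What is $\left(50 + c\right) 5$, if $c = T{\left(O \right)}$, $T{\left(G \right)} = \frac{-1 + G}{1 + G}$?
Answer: $265$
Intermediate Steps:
$T{\left(G \right)} = \frac{-1 + G}{1 + G}$
$c = 3$ ($c = \frac{-1 - 2}{1 - 2} = \frac{1}{-1} \left(-3\right) = \left(-1\right) \left(-3\right) = 3$)
$\left(50 + c\right) 5 = \left(50 + 3\right) 5 = 53 \cdot 5 = 265$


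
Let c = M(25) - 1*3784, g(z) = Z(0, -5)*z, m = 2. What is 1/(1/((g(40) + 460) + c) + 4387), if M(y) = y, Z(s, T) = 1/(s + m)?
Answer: 3279/14384972 ≈ 0.00022795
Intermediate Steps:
Z(s, T) = 1/(2 + s) (Z(s, T) = 1/(s + 2) = 1/(2 + s))
g(z) = z/2 (g(z) = z/(2 + 0) = z/2)
c = -3759 (c = 25 - 1*3784 = 25 - 3784 = -3759)
1/(1/((g(40) + 460) + c) + 4387) = 1/(1/(((½)*40 + 460) - 3759) + 4387) = 1/(1/((20 + 460) - 3759) + 4387) = 1/(1/(480 - 3759) + 4387) = 1/(1/(-3279) + 4387) = 1/(-1/3279 + 4387) = 1/(14384972/3279) = 3279/14384972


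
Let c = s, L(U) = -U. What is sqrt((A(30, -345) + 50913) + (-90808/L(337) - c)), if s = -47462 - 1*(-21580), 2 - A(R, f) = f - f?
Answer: sqrt(8752360789)/337 ≈ 277.61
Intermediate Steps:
A(R, f) = 2 (A(R, f) = 2 - (f - f) = 2 - 1*0 = 2 + 0 = 2)
s = -25882 (s = -47462 + 21580 = -25882)
c = -25882
sqrt((A(30, -345) + 50913) + (-90808/L(337) - c)) = sqrt((2 + 50913) + (-90808/((-1*337)) - 1*(-25882))) = sqrt(50915 + (-90808/(-337) + 25882)) = sqrt(50915 + (-90808*(-1/337) + 25882)) = sqrt(50915 + (90808/337 + 25882)) = sqrt(50915 + 8813042/337) = sqrt(25971397/337) = sqrt(8752360789)/337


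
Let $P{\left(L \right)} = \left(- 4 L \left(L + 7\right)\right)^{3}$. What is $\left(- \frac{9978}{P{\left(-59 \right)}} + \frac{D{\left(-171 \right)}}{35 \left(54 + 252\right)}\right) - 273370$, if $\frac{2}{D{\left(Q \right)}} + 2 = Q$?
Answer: $- \frac{234030507943570963524589}{856094333477160960} \approx -2.7337 \cdot 10^{5}$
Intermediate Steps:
$D{\left(Q \right)} = \frac{2}{-2 + Q}$
$P{\left(L \right)} = - 64 L^{3} \left(7 + L\right)^{3}$ ($P{\left(L \right)} = \left(- 4 L \left(7 + L\right)\right)^{3} = - 64 L^{3} \left(7 + L\right)^{3}$)
$\left(- \frac{9978}{P{\left(-59 \right)}} + \frac{D{\left(-171 \right)}}{35 \left(54 + 252\right)}\right) - 273370 = \left(- \frac{9978}{\left(-64\right) \left(-59\right)^{3} \left(7 - 59\right)^{3}} + \frac{2 \frac{1}{-2 - 171}}{35 \left(54 + 252\right)}\right) - 273370 = \left(- \frac{9978}{\left(-64\right) \left(-205379\right) \left(-52\right)^{3}} + \frac{2 \frac{1}{-173}}{35 \cdot 306}\right) - 273370 = \left(- \frac{9978}{\left(-64\right) \left(-205379\right) \left(-140608\right)} + \frac{2 \left(- \frac{1}{173}\right)}{10710}\right) - 273370 = \left(- \frac{9978}{-1848187547648} - \frac{1}{926415}\right) - 273370 = \left(\left(-9978\right) \left(- \frac{1}{1848187547648}\right) - \frac{1}{926415}\right) - 273370 = \left(\frac{4989}{924093773824} - \frac{1}{926415}\right) - 273370 = - \frac{919471889389}{856094333477160960} - 273370 = - \frac{234030507943570963524589}{856094333477160960}$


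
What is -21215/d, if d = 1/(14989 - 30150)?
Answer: 321640615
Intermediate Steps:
d = -1/15161 (d = 1/(-15161) = -1/15161 ≈ -6.5959e-5)
-21215/d = -21215/(-1/15161) = -21215*(-15161) = -1*(-321640615) = 321640615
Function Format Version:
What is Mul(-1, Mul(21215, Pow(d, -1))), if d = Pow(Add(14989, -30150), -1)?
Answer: 321640615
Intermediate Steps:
d = Rational(-1, 15161) (d = Pow(-15161, -1) = Rational(-1, 15161) ≈ -6.5959e-5)
Mul(-1, Mul(21215, Pow(d, -1))) = Mul(-1, Mul(21215, Pow(Rational(-1, 15161), -1))) = Mul(-1, Mul(21215, -15161)) = Mul(-1, -321640615) = 321640615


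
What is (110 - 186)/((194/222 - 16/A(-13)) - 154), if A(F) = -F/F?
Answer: 8436/15221 ≈ 0.55423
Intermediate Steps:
A(F) = -1 (A(F) = -1*1 = -1)
(110 - 186)/((194/222 - 16/A(-13)) - 154) = (110 - 186)/((194/222 - 16/(-1)) - 154) = -76/((194*(1/222) - 16*(-1)) - 154) = -76/((97/111 + 16) - 154) = -76/(1873/111 - 154) = -76/(-15221/111) = -76*(-111/15221) = 8436/15221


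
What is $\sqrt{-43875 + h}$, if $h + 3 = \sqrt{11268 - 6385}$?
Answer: $\sqrt{-43878 + \sqrt{4883}} \approx 209.3 i$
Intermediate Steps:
$h = -3 + \sqrt{4883}$ ($h = -3 + \sqrt{11268 - 6385} = -3 + \sqrt{4883} \approx 66.878$)
$\sqrt{-43875 + h} = \sqrt{-43875 - \left(3 - \sqrt{4883}\right)} = \sqrt{-43878 + \sqrt{4883}}$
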